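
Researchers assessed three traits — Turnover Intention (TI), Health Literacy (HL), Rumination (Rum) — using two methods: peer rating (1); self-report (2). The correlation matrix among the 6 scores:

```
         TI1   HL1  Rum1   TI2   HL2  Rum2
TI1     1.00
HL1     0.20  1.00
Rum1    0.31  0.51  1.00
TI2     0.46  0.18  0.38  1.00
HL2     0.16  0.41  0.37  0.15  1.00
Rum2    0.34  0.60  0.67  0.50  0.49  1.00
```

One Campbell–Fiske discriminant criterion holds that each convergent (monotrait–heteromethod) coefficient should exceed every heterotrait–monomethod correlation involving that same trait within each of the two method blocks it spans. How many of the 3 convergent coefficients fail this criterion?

2

Checking each validity diagonal entry against its comparison values:
TI (methods 1·2): 0.46 vs {0.20, 0.15, 0.31, 0.50} → fail.
HL (methods 1·2): 0.41 vs {0.20, 0.15, 0.51, 0.49} → fail.
Rum (methods 1·2): 0.67 vs {0.31, 0.50, 0.51, 0.49} → pass.
2 of 3 fail.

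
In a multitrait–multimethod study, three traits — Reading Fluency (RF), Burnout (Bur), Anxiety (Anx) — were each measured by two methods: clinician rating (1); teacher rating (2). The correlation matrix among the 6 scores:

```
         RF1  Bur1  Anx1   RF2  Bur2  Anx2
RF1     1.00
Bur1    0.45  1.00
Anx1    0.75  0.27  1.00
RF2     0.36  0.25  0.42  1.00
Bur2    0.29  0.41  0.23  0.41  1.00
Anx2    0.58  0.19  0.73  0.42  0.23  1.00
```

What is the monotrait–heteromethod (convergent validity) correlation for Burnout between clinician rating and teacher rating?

Same trait (Bur), different methods: r(Bur1, Bur2) = 0.41.

0.41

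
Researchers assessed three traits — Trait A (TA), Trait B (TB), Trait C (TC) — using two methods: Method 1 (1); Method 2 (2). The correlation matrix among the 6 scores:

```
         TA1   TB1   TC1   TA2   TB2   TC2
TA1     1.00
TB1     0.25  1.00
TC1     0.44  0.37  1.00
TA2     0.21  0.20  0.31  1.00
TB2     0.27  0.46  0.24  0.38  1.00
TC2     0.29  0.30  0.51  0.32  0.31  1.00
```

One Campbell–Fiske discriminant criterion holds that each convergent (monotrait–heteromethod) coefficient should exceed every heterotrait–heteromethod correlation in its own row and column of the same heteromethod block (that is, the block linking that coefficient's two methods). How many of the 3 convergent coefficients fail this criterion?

1

Each convergent coefficient versus the relevant comparison correlations:
TA (methods 1·2): 0.21 vs {0.27, 0.20, 0.29, 0.31} → fail.
TB (methods 1·2): 0.46 vs {0.20, 0.27, 0.30, 0.24} → pass.
TC (methods 1·2): 0.51 vs {0.31, 0.29, 0.24, 0.30} → pass.
1 of 3 fail.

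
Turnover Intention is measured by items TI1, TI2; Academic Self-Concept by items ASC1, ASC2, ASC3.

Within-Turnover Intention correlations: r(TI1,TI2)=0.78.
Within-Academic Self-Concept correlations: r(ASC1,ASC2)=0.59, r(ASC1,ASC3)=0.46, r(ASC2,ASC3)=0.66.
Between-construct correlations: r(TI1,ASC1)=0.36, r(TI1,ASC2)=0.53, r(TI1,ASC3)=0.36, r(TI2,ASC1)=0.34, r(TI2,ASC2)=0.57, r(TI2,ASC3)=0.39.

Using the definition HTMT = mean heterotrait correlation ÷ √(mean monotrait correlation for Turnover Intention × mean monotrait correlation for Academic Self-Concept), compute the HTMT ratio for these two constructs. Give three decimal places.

Mean between = 2.55/6 = 0.4250.
Mean within-TI = 0.78/1 = 0.7800; mean within-ASC = 1.71/3 = 0.5700.
Geometric mean = √(0.7800 × 0.5700) = 0.6668.
HTMT = 0.4250 / 0.6668 = 0.637.

0.637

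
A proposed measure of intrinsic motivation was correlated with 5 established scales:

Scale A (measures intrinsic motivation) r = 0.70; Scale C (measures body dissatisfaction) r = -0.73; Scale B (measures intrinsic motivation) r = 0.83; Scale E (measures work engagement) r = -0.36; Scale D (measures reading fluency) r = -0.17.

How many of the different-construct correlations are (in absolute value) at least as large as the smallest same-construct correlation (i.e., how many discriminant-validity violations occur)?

Convergent (same construct = intrinsic motivation): Scale A, Scale B.
Smallest convergent = 0.70. Discriminant |r|: 0.73, 0.36, 0.17; count ≥ 0.70 → 1.

1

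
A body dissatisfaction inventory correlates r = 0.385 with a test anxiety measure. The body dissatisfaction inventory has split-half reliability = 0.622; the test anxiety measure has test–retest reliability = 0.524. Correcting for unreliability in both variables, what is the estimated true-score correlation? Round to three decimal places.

r_true = r_obs / √(r_xx · r_yy) = 0.385 / √(0.622 × 0.524) = 0.385 / √0.325928 = 0.385 / 0.5709 ≈ 0.674.

0.674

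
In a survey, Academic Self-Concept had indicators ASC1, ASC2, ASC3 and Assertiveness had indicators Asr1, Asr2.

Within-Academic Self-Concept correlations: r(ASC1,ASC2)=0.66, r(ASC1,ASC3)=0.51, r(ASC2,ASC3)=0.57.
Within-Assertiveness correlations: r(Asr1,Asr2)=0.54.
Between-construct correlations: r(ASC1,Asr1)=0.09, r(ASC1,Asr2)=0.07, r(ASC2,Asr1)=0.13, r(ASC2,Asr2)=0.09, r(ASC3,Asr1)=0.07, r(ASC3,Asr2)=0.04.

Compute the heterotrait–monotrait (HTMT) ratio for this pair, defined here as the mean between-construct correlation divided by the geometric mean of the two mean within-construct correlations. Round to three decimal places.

Mean between = 0.49/6 = 0.0817.
Mean within-ASC = 1.74/3 = 0.5800; mean within-Asr = 0.54/1 = 0.5400.
Geometric mean = √(0.5800 × 0.5400) = 0.5596.
HTMT = 0.0817 / 0.5596 = 0.146.

0.146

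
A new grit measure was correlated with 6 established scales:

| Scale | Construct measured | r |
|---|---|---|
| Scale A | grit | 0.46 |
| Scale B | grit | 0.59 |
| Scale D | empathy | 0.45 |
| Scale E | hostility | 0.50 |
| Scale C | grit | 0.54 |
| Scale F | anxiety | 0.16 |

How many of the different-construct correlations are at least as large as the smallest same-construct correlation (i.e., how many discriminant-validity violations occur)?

1

Convergent (same construct = grit): Scale A, Scale B, Scale C.
Smallest convergent = 0.46. Discriminant values: 0.45, 0.50, 0.16; count ≥ 0.46 → 1.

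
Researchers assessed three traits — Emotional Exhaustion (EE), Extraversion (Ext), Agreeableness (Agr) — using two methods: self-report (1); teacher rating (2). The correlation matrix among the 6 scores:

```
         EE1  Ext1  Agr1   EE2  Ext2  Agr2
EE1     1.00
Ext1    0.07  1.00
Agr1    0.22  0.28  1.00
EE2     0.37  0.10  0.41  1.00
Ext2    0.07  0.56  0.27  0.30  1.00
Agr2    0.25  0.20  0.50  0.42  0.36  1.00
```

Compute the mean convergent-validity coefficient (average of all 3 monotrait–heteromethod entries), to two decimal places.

Convergent values: 0.37, 0.56, 0.50; mean = 1.43/3 = 0.48.

0.48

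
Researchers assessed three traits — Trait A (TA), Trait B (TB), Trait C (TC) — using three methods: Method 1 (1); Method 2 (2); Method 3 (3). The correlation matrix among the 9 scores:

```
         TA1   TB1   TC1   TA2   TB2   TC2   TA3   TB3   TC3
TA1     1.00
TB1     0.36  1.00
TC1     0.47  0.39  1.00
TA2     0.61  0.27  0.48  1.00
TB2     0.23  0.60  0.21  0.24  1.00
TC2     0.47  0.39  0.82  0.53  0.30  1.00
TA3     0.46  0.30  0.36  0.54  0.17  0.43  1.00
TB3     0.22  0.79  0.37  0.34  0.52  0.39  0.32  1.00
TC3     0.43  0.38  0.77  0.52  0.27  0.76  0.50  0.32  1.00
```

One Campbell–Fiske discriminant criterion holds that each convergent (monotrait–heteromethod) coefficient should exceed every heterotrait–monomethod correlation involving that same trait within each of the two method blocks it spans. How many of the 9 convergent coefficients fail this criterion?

1

Each convergent coefficient versus the relevant comparison correlations:
TA (methods 1·2): 0.61 vs {0.36, 0.24, 0.47, 0.53} → pass.
TA (methods 1·3): 0.46 vs {0.36, 0.32, 0.47, 0.50} → fail.
TA (methods 2·3): 0.54 vs {0.24, 0.32, 0.53, 0.50} → pass.
TB (methods 1·2): 0.60 vs {0.36, 0.24, 0.39, 0.30} → pass.
TB (methods 1·3): 0.79 vs {0.36, 0.32, 0.39, 0.32} → pass.
TB (methods 2·3): 0.52 vs {0.24, 0.32, 0.30, 0.32} → pass.
TC (methods 1·2): 0.82 vs {0.47, 0.53, 0.39, 0.30} → pass.
TC (methods 1·3): 0.77 vs {0.47, 0.50, 0.39, 0.32} → pass.
TC (methods 2·3): 0.76 vs {0.53, 0.50, 0.30, 0.32} → pass.
1 of 9 fail.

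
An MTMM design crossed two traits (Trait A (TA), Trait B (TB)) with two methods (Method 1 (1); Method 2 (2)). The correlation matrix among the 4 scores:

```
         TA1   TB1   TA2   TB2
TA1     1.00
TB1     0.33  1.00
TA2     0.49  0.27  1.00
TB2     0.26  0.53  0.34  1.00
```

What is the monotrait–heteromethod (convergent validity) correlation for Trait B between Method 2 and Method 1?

Same trait (TB), different methods: r(TB2, TB1) = 0.53.

0.53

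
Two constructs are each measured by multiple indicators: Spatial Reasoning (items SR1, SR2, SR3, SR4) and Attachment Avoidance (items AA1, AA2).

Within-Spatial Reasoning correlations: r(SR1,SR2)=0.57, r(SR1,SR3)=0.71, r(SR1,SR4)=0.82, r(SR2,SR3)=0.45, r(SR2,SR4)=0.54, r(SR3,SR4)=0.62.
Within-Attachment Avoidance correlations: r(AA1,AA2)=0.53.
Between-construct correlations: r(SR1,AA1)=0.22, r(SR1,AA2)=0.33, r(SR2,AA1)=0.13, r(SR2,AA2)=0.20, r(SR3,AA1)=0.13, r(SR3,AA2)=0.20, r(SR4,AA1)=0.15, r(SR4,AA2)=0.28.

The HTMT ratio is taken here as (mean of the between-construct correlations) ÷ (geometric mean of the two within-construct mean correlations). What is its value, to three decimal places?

0.358

Mean heterotrait r = 1.64/8 = 0.2050.
Mean within-SR = 3.71/6 = 0.6183; mean within-AA = 0.53/1 = 0.5300.
Geometric mean = √(0.6183 × 0.5300) = 0.5724.
HTMT = 0.2050 / 0.5724 = 0.358.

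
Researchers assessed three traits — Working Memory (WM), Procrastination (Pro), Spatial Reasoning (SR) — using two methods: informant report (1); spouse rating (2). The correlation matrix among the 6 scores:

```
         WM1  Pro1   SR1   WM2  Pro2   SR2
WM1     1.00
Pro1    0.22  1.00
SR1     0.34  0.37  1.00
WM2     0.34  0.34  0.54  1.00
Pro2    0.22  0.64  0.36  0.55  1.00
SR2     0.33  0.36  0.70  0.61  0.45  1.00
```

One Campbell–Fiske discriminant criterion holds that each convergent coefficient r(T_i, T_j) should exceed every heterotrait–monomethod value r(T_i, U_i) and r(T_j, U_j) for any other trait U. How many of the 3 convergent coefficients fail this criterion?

1

Each convergent coefficient versus the relevant comparison correlations:
WM (methods 1·2): 0.34 vs {0.22, 0.55, 0.34, 0.61} → fail.
Pro (methods 1·2): 0.64 vs {0.22, 0.55, 0.37, 0.45} → pass.
SR (methods 1·2): 0.70 vs {0.34, 0.61, 0.37, 0.45} → pass.
1 of 3 fail.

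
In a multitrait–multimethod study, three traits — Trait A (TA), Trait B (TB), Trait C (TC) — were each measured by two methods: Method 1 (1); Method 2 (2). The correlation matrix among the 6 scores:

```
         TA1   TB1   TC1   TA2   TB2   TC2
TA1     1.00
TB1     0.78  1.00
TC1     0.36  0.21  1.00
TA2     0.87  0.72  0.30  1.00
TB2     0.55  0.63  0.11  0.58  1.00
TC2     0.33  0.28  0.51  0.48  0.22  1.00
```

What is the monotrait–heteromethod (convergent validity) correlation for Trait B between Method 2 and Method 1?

0.63

Same trait (TB), different methods: r(TB2, TB1) = 0.63.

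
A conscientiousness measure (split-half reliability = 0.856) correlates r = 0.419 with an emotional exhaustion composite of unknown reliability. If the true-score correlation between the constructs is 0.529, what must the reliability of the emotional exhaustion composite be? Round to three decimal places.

r_true = r_obs / √(r_xx · r_yy) ⇒ 0.529 = 0.419 / √(0.856 · r_yy).
√(0.856 · r_yy) = 0.419 / 0.529 = 0.7921; 0.856 · r_yy = 0.6274; r_yy = 0.6274 / 0.856 ≈ 0.733.

0.733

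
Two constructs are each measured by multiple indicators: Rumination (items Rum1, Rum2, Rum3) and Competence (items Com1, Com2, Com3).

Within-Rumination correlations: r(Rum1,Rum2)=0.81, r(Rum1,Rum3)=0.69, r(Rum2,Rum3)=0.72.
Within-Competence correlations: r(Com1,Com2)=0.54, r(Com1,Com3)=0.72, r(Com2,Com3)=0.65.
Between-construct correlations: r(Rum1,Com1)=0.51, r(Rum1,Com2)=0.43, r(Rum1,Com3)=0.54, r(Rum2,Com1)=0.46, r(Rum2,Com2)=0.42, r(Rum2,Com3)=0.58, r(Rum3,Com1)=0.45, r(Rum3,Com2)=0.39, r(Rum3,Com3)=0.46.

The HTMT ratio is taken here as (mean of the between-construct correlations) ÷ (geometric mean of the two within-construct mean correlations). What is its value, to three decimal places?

Mean between = 4.24/9 = 0.4711.
Mean within-Rum = 2.22/3 = 0.7400; mean within-Com = 1.91/3 = 0.6367.
Geometric mean = √(0.7400 × 0.6367) = 0.6864.
HTMT = 0.4711 / 0.6864 = 0.686.

0.686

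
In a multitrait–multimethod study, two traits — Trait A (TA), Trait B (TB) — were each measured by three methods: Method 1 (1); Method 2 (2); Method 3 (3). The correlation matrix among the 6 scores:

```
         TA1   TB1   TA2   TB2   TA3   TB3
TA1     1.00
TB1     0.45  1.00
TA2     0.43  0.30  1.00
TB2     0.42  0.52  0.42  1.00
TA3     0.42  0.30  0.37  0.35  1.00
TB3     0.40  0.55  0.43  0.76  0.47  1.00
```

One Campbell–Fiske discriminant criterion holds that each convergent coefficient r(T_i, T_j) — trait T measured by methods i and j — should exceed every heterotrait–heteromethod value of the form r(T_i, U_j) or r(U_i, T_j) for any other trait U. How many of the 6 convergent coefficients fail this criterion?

1

Each convergent coefficient versus the relevant comparison correlations:
TA (methods 1·2): 0.43 vs {0.42, 0.30} → pass.
TA (methods 1·3): 0.42 vs {0.40, 0.30} → pass.
TA (methods 2·3): 0.37 vs {0.43, 0.35} → fail.
TB (methods 1·2): 0.52 vs {0.30, 0.42} → pass.
TB (methods 1·3): 0.55 vs {0.30, 0.40} → pass.
TB (methods 2·3): 0.76 vs {0.35, 0.43} → pass.
1 of 6 fail.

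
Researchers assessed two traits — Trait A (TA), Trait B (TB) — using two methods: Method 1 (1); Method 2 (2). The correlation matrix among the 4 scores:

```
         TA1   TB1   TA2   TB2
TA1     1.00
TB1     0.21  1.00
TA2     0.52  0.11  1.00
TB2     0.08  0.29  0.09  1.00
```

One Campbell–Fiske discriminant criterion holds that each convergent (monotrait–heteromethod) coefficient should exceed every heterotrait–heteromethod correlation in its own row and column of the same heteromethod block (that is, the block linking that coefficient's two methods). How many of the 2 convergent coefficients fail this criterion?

Convergent coefficients and their comparison sets:
TA (methods 1·2): 0.52 vs {0.08, 0.11} → pass.
TB (methods 1·2): 0.29 vs {0.11, 0.08} → pass.
0 of 2 fail.

0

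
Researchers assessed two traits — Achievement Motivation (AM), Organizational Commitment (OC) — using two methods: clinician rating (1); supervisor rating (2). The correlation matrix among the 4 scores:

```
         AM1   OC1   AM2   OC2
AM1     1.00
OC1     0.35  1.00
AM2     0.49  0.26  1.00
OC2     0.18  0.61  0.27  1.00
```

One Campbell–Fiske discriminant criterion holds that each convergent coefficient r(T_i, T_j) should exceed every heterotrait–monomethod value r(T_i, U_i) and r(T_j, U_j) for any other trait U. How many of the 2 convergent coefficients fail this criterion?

Convergent coefficients and their comparison sets:
AM (methods 1·2): 0.49 vs {0.35, 0.27} → pass.
OC (methods 1·2): 0.61 vs {0.35, 0.27} → pass.
0 of 2 fail.

0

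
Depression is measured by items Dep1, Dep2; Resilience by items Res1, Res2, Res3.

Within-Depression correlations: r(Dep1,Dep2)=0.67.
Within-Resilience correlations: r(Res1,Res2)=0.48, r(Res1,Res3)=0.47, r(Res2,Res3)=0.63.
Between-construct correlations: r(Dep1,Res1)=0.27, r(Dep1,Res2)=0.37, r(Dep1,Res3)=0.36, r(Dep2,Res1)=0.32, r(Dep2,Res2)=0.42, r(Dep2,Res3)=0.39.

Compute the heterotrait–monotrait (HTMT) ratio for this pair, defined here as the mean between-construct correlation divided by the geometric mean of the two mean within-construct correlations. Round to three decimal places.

Mean heterotrait r = 2.13/6 = 0.3550.
Mean within-Dep = 0.67/1 = 0.6700; mean within-Res = 1.58/3 = 0.5267.
Geometric mean = √(0.6700 × 0.5267) = 0.5940.
HTMT = 0.3550 / 0.5940 = 0.598.

0.598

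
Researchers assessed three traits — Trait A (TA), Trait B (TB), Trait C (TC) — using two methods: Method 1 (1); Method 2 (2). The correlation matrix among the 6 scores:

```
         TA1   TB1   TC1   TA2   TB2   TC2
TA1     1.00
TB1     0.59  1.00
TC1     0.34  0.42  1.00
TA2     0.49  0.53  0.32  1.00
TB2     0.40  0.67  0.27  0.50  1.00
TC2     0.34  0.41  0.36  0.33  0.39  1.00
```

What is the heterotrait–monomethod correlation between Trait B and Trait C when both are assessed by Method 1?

0.42

Different traits, same method: r(TB1, TC1) = 0.42.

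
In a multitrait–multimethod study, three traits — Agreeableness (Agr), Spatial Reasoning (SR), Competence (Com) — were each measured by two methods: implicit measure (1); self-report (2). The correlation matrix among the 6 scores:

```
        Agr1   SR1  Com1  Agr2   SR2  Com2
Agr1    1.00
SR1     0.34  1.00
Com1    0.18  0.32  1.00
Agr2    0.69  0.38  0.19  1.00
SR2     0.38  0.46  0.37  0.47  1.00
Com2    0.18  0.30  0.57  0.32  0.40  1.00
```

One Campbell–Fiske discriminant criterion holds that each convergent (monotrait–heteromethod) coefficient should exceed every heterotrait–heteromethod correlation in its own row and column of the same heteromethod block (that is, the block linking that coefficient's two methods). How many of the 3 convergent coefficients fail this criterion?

Checking each validity diagonal entry against its comparison values:
Agr (methods 1·2): 0.69 vs {0.38, 0.38, 0.18, 0.19} → pass.
SR (methods 1·2): 0.46 vs {0.38, 0.38, 0.30, 0.37} → pass.
Com (methods 1·2): 0.57 vs {0.19, 0.18, 0.37, 0.30} → pass.
0 of 3 fail.

0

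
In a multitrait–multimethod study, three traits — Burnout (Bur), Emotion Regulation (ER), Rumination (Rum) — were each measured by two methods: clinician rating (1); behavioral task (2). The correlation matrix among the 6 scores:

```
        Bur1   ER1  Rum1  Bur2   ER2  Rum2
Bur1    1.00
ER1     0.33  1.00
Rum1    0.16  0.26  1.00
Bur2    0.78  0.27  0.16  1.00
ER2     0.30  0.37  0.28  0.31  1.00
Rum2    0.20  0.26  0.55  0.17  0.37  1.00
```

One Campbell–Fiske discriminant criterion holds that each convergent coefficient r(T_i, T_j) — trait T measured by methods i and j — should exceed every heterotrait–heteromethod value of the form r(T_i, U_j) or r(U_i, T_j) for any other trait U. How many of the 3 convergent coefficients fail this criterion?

Checking each validity diagonal entry against its comparison values:
Bur (methods 1·2): 0.78 vs {0.30, 0.27, 0.20, 0.16} → pass.
ER (methods 1·2): 0.37 vs {0.27, 0.30, 0.26, 0.28} → pass.
Rum (methods 1·2): 0.55 vs {0.16, 0.20, 0.28, 0.26} → pass.
0 of 3 fail.

0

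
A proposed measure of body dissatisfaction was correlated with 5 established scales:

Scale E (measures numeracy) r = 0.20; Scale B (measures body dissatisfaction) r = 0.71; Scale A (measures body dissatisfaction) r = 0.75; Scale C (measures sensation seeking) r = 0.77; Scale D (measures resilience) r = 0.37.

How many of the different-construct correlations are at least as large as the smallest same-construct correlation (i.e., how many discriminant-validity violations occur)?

Convergent (same construct = body dissatisfaction): Scale B, Scale A.
Smallest convergent = 0.71. Discriminant values: 0.20, 0.77, 0.37; count ≥ 0.71 → 1.

1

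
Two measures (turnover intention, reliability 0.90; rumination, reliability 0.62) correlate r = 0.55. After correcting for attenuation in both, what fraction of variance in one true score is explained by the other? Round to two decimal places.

0.54

Disattenuated r = 0.55 / √(0.90 × 0.62) = 0.55 / 0.7470 = 0.7363.
Shared true-score variance = 0.7363² = 0.5421 ≈ 0.54.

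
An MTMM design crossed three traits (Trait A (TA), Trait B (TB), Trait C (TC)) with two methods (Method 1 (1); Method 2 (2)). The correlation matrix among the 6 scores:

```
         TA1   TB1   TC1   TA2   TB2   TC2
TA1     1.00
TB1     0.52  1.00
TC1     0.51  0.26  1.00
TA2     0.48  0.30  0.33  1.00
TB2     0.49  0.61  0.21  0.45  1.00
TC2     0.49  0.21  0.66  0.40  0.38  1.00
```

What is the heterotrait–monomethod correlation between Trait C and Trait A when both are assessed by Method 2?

Different traits, same method: r(TC2, TA2) = 0.40.

0.40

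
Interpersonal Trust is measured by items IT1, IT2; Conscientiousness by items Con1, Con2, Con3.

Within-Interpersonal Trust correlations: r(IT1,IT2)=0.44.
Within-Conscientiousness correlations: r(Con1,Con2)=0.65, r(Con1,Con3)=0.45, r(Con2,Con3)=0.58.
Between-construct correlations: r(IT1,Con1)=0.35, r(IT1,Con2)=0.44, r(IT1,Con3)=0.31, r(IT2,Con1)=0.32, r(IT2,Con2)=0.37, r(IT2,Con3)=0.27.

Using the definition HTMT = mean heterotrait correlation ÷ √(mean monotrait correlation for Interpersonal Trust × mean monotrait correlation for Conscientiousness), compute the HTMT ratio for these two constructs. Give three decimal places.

0.692

Mean heterotrait r = 2.06/6 = 0.3433.
Mean within-IT = 0.44/1 = 0.4400; mean within-Con = 1.68/3 = 0.5600.
Geometric mean = √(0.4400 × 0.5600) = 0.4964.
HTMT = 0.3433 / 0.4964 = 0.692.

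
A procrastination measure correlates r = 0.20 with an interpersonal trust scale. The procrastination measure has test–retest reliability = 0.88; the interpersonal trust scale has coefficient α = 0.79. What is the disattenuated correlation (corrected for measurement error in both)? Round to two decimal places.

r_true = r_obs / √(r_xx · r_yy) = 0.20 / √(0.88 × 0.79) = 0.20 / √0.6952 = 0.20 / 0.8338 ≈ 0.24.

0.24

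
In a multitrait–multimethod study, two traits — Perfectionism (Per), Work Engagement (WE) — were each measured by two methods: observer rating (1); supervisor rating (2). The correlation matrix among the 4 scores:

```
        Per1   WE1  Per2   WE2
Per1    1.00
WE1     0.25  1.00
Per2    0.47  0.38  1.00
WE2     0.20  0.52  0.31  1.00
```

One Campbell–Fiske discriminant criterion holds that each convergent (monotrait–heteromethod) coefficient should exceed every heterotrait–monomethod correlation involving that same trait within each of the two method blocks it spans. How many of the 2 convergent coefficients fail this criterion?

0

Convergent coefficients and their comparison sets:
Per (methods 1·2): 0.47 vs {0.25, 0.31} → pass.
WE (methods 1·2): 0.52 vs {0.25, 0.31} → pass.
0 of 2 fail.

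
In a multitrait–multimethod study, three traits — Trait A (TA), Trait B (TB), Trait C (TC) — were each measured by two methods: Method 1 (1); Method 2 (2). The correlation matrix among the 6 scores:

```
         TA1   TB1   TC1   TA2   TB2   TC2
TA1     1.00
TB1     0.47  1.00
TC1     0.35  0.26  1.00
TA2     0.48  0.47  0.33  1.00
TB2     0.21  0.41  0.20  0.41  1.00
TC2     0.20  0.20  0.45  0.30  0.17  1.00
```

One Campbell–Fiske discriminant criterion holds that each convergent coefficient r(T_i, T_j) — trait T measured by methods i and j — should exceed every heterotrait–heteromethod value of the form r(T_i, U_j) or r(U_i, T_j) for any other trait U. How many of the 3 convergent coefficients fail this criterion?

Convergent coefficients and their comparison sets:
TA (methods 1·2): 0.48 vs {0.21, 0.47, 0.20, 0.33} → pass.
TB (methods 1·2): 0.41 vs {0.47, 0.21, 0.20, 0.20} → fail.
TC (methods 1·2): 0.45 vs {0.33, 0.20, 0.20, 0.20} → pass.
1 of 3 fail.

1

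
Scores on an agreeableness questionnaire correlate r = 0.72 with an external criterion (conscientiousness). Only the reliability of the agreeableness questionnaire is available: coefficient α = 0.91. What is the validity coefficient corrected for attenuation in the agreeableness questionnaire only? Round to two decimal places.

0.75

Single correction: r_c = r_obs / √r_xx = 0.72 / √0.91 = 0.72 / 0.9539 ≈ 0.75.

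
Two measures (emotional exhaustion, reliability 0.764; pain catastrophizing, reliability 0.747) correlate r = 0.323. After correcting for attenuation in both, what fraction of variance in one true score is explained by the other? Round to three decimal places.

Disattenuated r = 0.323 / √(0.764 × 0.747) = 0.323 / 0.7555 = 0.4275.
Shared true-score variance = 0.4275² = 0.1828 ≈ 0.183.

0.183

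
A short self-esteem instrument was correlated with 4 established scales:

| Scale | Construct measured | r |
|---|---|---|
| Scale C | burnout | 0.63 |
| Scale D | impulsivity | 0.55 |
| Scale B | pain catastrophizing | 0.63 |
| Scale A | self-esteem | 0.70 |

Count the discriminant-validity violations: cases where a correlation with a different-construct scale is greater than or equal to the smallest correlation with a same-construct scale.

0

Convergent (same construct = self-esteem): Scale A.
Smallest convergent = 0.70. Discriminant values: 0.63, 0.55, 0.63; count ≥ 0.70 → 0.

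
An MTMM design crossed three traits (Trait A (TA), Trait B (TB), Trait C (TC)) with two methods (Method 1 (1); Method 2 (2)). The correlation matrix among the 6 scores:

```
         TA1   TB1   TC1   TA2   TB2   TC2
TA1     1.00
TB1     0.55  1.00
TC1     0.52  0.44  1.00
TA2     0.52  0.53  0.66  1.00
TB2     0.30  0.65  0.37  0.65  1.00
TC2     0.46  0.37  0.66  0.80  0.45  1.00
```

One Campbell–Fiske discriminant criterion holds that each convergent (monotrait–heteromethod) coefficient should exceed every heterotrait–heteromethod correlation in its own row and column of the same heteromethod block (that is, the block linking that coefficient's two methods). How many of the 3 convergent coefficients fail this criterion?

Checking each validity diagonal entry against its comparison values:
TA (methods 1·2): 0.52 vs {0.30, 0.53, 0.46, 0.66} → fail.
TB (methods 1·2): 0.65 vs {0.53, 0.30, 0.37, 0.37} → pass.
TC (methods 1·2): 0.66 vs {0.66, 0.46, 0.37, 0.37} → fail.
2 of 3 fail.

2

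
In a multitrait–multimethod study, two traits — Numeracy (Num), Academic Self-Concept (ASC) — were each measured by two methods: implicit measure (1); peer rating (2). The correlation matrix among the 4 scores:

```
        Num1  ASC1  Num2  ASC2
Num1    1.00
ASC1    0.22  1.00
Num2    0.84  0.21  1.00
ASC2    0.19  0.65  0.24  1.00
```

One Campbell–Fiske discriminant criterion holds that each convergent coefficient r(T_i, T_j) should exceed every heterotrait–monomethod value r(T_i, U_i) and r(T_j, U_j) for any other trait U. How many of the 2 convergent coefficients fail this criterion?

0

Checking each validity diagonal entry against its comparison values:
Num (methods 1·2): 0.84 vs {0.22, 0.24} → pass.
ASC (methods 1·2): 0.65 vs {0.22, 0.24} → pass.
0 of 2 fail.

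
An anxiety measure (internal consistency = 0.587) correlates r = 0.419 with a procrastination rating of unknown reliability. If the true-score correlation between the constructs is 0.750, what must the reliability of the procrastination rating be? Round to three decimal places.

0.532

r_true = r_obs / √(r_xx · r_yy) ⇒ 0.750 = 0.419 / √(0.587 · r_yy).
√(0.587 · r_yy) = 0.419 / 0.750 = 0.5587; 0.587 · r_yy = 0.3121; r_yy = 0.3121 / 0.587 ≈ 0.532.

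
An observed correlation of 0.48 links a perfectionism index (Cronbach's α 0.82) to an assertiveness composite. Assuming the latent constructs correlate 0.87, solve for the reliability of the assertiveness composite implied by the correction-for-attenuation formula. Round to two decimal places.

r_true = r_obs / √(r_xx · r_yy) ⇒ 0.87 = 0.48 / √(0.82 · r_yy).
√(0.82 · r_yy) = 0.48 / 0.87 = 0.5517; 0.82 · r_yy = 0.3044; r_yy = 0.3044 / 0.82 ≈ 0.37.

0.37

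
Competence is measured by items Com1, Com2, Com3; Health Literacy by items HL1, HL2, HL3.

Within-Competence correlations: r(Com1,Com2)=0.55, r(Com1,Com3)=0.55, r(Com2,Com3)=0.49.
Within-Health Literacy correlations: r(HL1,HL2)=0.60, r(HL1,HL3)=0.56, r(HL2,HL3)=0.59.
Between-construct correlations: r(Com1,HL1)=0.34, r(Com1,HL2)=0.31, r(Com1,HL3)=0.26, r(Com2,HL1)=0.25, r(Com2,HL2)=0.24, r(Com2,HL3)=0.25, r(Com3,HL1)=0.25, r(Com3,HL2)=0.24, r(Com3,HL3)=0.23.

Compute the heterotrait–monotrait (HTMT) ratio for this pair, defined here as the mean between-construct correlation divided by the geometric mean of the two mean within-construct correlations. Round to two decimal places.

0.47

Mean heterotrait r = 2.37/9 = 0.2633.
Mean within-Com = 1.59/3 = 0.5300; mean within-HL = 1.75/3 = 0.5833.
Geometric mean = √(0.5300 × 0.5833) = 0.5560.
HTMT = 0.2633 / 0.5560 = 0.47.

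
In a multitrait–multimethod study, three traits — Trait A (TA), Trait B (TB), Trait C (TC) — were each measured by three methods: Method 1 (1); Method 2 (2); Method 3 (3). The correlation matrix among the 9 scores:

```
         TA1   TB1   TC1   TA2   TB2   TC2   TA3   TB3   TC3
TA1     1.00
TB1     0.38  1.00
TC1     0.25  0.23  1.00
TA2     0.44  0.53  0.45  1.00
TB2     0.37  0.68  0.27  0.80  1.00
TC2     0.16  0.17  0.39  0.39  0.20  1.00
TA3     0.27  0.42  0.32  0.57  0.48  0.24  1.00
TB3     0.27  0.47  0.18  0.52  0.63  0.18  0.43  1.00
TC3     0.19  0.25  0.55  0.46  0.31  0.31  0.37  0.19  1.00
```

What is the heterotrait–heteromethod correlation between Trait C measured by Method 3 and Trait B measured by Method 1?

Different traits and methods: r(TC3, TB1) = 0.25.

0.25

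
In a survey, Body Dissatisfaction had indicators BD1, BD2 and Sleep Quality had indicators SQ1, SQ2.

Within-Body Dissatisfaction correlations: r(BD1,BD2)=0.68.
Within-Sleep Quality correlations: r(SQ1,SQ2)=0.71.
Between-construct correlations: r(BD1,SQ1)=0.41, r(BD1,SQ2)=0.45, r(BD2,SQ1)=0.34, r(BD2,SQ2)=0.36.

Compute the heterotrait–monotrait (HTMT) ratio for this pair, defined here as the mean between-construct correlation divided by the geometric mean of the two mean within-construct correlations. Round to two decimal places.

Between-construct mean = 1.56/4 = 0.3900.
Mean within-BD = 0.68/1 = 0.6800; mean within-SQ = 0.71/1 = 0.7100.
Geometric mean = √(0.6800 × 0.7100) = 0.6948.
HTMT = 0.3900 / 0.6948 = 0.56.

0.56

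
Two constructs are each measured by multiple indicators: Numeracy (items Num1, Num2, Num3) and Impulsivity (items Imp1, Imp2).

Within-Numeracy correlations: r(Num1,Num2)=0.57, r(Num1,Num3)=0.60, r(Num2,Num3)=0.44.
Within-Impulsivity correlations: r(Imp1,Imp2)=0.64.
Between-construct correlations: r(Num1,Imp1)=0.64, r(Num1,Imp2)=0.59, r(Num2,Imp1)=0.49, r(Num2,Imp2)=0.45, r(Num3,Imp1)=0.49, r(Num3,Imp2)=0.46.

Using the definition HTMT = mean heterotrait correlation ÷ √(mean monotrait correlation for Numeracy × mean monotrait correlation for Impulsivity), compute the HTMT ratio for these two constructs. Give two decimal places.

0.89

Mean heterotrait r = 3.12/6 = 0.5200.
Mean within-Num = 1.61/3 = 0.5367; mean within-Imp = 0.64/1 = 0.6400.
Geometric mean = √(0.5367 × 0.6400) = 0.5861.
HTMT = 0.5200 / 0.5861 = 0.89.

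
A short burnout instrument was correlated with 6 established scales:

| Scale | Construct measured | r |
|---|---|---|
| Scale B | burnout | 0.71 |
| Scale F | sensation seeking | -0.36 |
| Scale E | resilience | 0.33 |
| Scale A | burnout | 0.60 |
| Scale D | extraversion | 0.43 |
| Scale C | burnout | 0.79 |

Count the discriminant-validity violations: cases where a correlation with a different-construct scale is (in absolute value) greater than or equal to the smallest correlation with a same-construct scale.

Convergent (same construct = burnout): Scale B, Scale A, Scale C.
Smallest convergent = 0.60. Discriminant |r|: 0.36, 0.33, 0.43; count ≥ 0.60 → 0.

0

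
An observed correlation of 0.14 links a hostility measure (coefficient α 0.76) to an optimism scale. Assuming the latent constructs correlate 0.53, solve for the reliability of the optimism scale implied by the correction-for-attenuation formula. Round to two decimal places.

r_true = r_obs / √(r_xx · r_yy) ⇒ 0.53 = 0.14 / √(0.76 · r_yy).
√(0.76 · r_yy) = 0.14 / 0.53 = 0.2642; 0.76 · r_yy = 0.0698; r_yy = 0.0698 / 0.76 ≈ 0.09.

0.09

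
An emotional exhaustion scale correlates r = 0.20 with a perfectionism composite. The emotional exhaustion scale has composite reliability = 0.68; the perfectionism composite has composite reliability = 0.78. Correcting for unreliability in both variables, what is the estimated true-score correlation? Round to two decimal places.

r_true = r_obs / √(r_xx · r_yy) = 0.20 / √(0.68 × 0.78) = 0.20 / √0.5304 = 0.20 / 0.7283 ≈ 0.27.

0.27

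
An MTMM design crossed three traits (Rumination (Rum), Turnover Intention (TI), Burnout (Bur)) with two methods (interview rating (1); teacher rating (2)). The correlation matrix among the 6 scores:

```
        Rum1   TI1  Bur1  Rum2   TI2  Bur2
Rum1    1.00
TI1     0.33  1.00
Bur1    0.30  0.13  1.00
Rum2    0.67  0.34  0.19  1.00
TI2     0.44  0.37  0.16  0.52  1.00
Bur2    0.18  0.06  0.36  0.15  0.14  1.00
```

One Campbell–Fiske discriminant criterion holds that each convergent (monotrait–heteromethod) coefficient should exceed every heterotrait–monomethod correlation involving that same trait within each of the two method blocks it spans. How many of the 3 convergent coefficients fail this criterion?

1

Convergent coefficients and their comparison sets:
Rum (methods 1·2): 0.67 vs {0.33, 0.52, 0.30, 0.15} → pass.
TI (methods 1·2): 0.37 vs {0.33, 0.52, 0.13, 0.14} → fail.
Bur (methods 1·2): 0.36 vs {0.30, 0.15, 0.13, 0.14} → pass.
1 of 3 fail.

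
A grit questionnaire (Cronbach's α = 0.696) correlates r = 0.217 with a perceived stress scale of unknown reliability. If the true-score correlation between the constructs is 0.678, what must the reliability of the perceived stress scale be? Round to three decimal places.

0.147

r_true = r_obs / √(r_xx · r_yy) ⇒ 0.678 = 0.217 / √(0.696 · r_yy).
√(0.696 · r_yy) = 0.217 / 0.678 = 0.3201; 0.696 · r_yy = 0.1025; r_yy = 0.1025 / 0.696 ≈ 0.147.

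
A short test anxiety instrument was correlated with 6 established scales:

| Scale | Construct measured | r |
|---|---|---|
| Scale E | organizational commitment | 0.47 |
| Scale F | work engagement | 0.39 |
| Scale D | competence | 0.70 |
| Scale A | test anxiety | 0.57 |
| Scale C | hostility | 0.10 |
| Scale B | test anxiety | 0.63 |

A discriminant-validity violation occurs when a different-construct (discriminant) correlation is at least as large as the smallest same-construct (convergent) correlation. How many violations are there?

Convergent (same construct = test anxiety): Scale A, Scale B.
Smallest convergent = 0.57. Discriminant values: 0.47, 0.39, 0.70, 0.10; count ≥ 0.57 → 1.

1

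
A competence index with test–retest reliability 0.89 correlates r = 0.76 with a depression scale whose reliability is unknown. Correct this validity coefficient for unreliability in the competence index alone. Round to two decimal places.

0.81

Single correction: r_c = r_obs / √r_xx = 0.76 / √0.89 = 0.76 / 0.9434 ≈ 0.81.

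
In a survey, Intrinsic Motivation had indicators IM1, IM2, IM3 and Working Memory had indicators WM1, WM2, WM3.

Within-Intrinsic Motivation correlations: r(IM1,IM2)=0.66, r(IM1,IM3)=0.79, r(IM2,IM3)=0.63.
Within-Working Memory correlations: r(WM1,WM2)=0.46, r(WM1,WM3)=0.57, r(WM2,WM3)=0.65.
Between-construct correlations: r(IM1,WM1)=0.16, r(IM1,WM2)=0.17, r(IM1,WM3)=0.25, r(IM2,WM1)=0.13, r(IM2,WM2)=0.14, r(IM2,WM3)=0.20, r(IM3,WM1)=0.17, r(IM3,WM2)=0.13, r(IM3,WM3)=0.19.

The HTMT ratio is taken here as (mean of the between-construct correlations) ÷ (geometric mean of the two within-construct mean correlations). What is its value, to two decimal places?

0.27

Mean between = 1.54/9 = 0.1711.
Mean within-IM = 2.08/3 = 0.6933; mean within-WM = 1.68/3 = 0.5600.
Geometric mean = √(0.6933 × 0.5600) = 0.6231.
HTMT = 0.1711 / 0.6231 = 0.27.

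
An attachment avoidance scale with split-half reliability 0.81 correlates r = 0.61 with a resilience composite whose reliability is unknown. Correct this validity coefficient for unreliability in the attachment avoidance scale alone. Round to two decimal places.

Single correction: r_c = r_obs / √r_xx = 0.61 / √0.81 = 0.61 / 0.9000 ≈ 0.68.

0.68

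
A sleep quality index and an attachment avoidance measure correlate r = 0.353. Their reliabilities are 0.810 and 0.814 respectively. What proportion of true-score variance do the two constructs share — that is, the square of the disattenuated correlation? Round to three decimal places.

Disattenuated r = 0.353 / √(0.810 × 0.814) = 0.353 / 0.8120 = 0.4347.
Shared true-score variance = 0.4347² = 0.1890 ≈ 0.189.

0.189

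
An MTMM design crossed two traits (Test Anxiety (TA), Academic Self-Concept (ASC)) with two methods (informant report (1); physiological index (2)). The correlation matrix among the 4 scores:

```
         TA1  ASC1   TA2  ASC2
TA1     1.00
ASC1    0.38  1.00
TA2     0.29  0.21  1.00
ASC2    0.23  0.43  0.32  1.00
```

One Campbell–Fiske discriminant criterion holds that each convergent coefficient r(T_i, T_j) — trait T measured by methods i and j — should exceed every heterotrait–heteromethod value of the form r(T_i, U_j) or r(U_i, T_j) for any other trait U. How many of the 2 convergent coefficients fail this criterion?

0

Convergent coefficients and their comparison sets:
TA (methods 1·2): 0.29 vs {0.23, 0.21} → pass.
ASC (methods 1·2): 0.43 vs {0.21, 0.23} → pass.
0 of 2 fail.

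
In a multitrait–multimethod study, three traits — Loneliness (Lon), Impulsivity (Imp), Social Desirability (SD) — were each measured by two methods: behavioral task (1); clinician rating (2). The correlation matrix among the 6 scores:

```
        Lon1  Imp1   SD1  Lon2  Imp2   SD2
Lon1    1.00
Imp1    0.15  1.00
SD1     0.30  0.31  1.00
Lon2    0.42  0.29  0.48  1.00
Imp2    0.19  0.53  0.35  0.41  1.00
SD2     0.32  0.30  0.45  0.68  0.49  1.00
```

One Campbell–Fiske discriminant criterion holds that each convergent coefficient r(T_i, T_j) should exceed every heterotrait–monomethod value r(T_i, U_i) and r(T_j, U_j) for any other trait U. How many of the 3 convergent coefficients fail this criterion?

Checking each validity diagonal entry against its comparison values:
Lon (methods 1·2): 0.42 vs {0.15, 0.41, 0.30, 0.68} → fail.
Imp (methods 1·2): 0.53 vs {0.15, 0.41, 0.31, 0.49} → pass.
SD (methods 1·2): 0.45 vs {0.30, 0.68, 0.31, 0.49} → fail.
2 of 3 fail.

2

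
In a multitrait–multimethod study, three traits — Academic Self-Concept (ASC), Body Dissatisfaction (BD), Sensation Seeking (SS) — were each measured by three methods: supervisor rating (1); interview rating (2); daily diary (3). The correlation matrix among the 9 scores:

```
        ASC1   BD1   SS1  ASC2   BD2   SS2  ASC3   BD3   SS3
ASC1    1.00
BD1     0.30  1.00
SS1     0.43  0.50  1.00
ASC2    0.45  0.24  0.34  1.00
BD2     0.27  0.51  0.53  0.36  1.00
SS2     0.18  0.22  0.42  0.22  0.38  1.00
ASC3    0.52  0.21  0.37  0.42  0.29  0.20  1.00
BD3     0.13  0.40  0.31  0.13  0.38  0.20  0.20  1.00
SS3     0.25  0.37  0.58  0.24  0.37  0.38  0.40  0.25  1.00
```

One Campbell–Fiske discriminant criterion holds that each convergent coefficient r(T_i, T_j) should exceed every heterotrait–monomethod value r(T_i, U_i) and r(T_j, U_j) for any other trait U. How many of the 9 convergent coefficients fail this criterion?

4

Checking each validity diagonal entry against its comparison values:
ASC (methods 1·2): 0.45 vs {0.30, 0.36, 0.43, 0.22} → pass.
ASC (methods 1·3): 0.52 vs {0.30, 0.20, 0.43, 0.40} → pass.
ASC (methods 2·3): 0.42 vs {0.36, 0.20, 0.22, 0.40} → pass.
BD (methods 1·2): 0.51 vs {0.30, 0.36, 0.50, 0.38} → pass.
BD (methods 1·3): 0.40 vs {0.30, 0.20, 0.50, 0.25} → fail.
BD (methods 2·3): 0.38 vs {0.36, 0.20, 0.38, 0.25} → fail.
SS (methods 1·2): 0.42 vs {0.43, 0.22, 0.50, 0.38} → fail.
SS (methods 1·3): 0.58 vs {0.43, 0.40, 0.50, 0.25} → pass.
SS (methods 2·3): 0.38 vs {0.22, 0.40, 0.38, 0.25} → fail.
4 of 9 fail.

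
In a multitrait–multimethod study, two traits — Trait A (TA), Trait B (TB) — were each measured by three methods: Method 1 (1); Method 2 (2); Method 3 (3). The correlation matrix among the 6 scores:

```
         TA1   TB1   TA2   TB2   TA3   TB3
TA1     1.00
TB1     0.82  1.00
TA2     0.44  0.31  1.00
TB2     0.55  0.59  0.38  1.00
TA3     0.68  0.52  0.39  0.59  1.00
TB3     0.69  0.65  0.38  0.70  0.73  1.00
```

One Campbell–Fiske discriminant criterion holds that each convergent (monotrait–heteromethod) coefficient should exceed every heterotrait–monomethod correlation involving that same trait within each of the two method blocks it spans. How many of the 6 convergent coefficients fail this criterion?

6

Checking each validity diagonal entry against its comparison values:
TA (methods 1·2): 0.44 vs {0.82, 0.38} → fail.
TA (methods 1·3): 0.68 vs {0.82, 0.73} → fail.
TA (methods 2·3): 0.39 vs {0.38, 0.73} → fail.
TB (methods 1·2): 0.59 vs {0.82, 0.38} → fail.
TB (methods 1·3): 0.65 vs {0.82, 0.73} → fail.
TB (methods 2·3): 0.70 vs {0.38, 0.73} → fail.
6 of 6 fail.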